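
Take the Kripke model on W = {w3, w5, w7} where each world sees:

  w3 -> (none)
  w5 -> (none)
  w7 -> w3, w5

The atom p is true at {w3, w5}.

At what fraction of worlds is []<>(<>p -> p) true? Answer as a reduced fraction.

2/3

w3: no successors, so []<>(<>p -> p) holds vacuously. ✓
w5: no successors, so []<>(<>p -> p) holds vacuously. ✓
w7: successors {w3, w5}; <>(<>p -> p) there: w3:F, w5:F. ✗
That's 2 of 3 worlds, so 2/3.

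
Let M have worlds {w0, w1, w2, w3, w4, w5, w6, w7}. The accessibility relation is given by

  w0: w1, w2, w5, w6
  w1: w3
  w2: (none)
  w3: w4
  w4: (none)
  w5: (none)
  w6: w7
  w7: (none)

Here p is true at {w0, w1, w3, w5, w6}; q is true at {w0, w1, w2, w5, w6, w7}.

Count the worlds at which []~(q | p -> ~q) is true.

6

w0: successors {w1, w2, w5, w6}; ~(q | p -> ~q) there: w1:T, w2:T, w5:T, w6:T. ✓
w1: successors {w3}; ~(q | p -> ~q) there: w3:F. ✗
w2: no successors, so []~(q | p -> ~q) holds vacuously. ✓
w3: successors {w4}; ~(q | p -> ~q) there: w4:F. ✗
w4: no successors, so []~(q | p -> ~q) holds vacuously. ✓
w5: no successors, so []~(q | p -> ~q) holds vacuously. ✓
w6: successors {w7}; ~(q | p -> ~q) there: w7:T. ✓
w7: no successors, so []~(q | p -> ~q) holds vacuously. ✓
Satisfying worlds: {w0, w2, w4, w5, w6, w7}.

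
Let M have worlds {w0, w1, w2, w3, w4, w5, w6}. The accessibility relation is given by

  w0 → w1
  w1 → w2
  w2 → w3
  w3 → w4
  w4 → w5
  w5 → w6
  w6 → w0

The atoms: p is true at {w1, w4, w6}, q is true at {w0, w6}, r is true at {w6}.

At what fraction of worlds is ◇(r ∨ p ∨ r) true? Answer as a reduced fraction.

3/7

w0: successors {w1}; r ∨ p ∨ r there: w1:T. ✓
w1: successors {w2}; r ∨ p ∨ r there: w2:F. ✗
w2: successors {w3}; r ∨ p ∨ r there: w3:F. ✗
w3: successors {w4}; r ∨ p ∨ r there: w4:T. ✓
w4: successors {w5}; r ∨ p ∨ r there: w5:F. ✗
w5: successors {w6}; r ∨ p ∨ r there: w6:T. ✓
w6: successors {w0}; r ∨ p ∨ r there: w0:F. ✗
That's 3 of 7 worlds, so 3/7.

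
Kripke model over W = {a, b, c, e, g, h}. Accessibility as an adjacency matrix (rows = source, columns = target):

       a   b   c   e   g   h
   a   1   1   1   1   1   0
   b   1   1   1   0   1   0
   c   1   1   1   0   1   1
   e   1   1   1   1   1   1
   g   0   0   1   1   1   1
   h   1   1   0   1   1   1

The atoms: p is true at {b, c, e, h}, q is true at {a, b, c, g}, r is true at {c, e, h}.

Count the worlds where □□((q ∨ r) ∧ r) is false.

6

a: successors {a, b, c, e, g}; □((q ∨ r) ∧ r) there: a:F, b:F, c:F, e:F, g:F. ✗
b: successors {a, b, c, g}; □((q ∨ r) ∧ r) there: a:F, b:F, c:F, g:F. ✗
c: successors {a, b, c, g, h}; □((q ∨ r) ∧ r) there: a:F, b:F, c:F, g:F, h:F. ✗
e: successors {a, b, c, e, g, h}; □((q ∨ r) ∧ r) there: a:F, b:F, c:F, e:F, g:F, h:F. ✗
g: successors {c, e, g, h}; □((q ∨ r) ∧ r) there: c:F, e:F, g:F, h:F. ✗
h: successors {a, b, e, g, h}; □((q ∨ r) ∧ r) there: a:F, b:F, e:F, g:F, h:F. ✗
Satisfying worlds: ∅.
So □□((q ∨ r) ∧ r) fails at the other 6 worlds.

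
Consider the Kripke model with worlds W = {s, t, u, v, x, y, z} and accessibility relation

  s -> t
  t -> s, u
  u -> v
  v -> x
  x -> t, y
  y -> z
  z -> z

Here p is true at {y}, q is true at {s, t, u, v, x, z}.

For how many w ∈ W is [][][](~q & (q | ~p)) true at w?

0

s: successors {t}; [][](~q & (q | ~p)) there: t:F. ✗
t: successors {s, u}; [][](~q & (q | ~p)) there: s:F, u:F. ✗
u: successors {v}; [][](~q & (q | ~p)) there: v:F. ✗
v: successors {x}; [][](~q & (q | ~p)) there: x:F. ✗
x: successors {t, y}; [][](~q & (q | ~p)) there: t:F, y:F. ✗
y: successors {z}; [][](~q & (q | ~p)) there: z:F. ✗
z: successors {z}; [][](~q & (q | ~p)) there: z:F. ✗
Satisfying worlds: ∅.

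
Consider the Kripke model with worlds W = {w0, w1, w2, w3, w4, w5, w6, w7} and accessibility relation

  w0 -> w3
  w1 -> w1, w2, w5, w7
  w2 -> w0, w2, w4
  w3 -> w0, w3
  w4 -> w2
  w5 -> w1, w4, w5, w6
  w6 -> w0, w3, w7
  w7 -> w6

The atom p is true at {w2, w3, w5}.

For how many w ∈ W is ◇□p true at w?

w0: successors {w3}; □p there: w3:F. ✗
w1: successors {w1, w2, w5, w7}; □p there: w1:F, w2:F, w5:F, w7:F. ✗
w2: successors {w0, w2, w4}; □p there: w0:T, w2:F, w4:T. ✓
w3: successors {w0, w3}; □p there: w0:T, w3:F. ✓
w4: successors {w2}; □p there: w2:F. ✗
w5: successors {w1, w4, w5, w6}; □p there: w1:F, w4:T, w5:F, w6:F. ✓
w6: successors {w0, w3, w7}; □p there: w0:T, w3:F, w7:F. ✓
w7: successors {w6}; □p there: w6:F. ✗
Satisfying worlds: {w2, w3, w5, w6}.

4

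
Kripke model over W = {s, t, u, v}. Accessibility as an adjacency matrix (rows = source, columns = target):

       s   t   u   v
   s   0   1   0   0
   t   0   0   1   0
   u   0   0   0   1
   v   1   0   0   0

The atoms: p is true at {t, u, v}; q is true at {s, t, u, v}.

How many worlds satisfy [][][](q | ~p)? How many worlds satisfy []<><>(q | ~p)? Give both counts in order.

For [][][](q | ~p):
s: successors {t}; [][](q | ~p) there: t:T. ✓
t: successors {u}; [][](q | ~p) there: u:T. ✓
u: successors {v}; [][](q | ~p) there: v:T. ✓
v: successors {s}; [][](q | ~p) there: s:T. ✓
— 4 worlds.
For []<><>(q | ~p):
s: successors {t}; <><>(q | ~p) there: t:T. ✓
t: successors {u}; <><>(q | ~p) there: u:T. ✓
u: successors {v}; <><>(q | ~p) there: v:T. ✓
v: successors {s}; <><>(q | ~p) there: s:T. ✓
— 4 worlds.

4 and 4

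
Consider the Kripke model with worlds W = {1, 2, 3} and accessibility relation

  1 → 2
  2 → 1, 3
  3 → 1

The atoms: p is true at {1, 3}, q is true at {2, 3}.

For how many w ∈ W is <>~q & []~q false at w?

2

1: <>~q is F, []~q is F. ✗
2: <>~q is T, []~q is F. ✗
3: <>~q is T, []~q is T. ✓
Satisfying worlds: {3}.
So <>~q & []~q fails at the other 2 worlds.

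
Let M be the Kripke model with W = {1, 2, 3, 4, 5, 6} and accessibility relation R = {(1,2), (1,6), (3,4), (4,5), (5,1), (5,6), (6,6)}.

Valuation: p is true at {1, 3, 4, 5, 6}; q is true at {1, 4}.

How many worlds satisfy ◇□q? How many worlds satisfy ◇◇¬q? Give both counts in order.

For ◇□q:
1: successors {2, 6}; □q there: 2:T, 6:F. ✓
2: no successors, so ◇□q fails. ✗
3: successors {4}; □q there: 4:F. ✗
4: successors {5}; □q there: 5:F. ✗
5: successors {1, 6}; □q there: 1:F, 6:F. ✗
6: successors {6}; □q there: 6:F. ✗
— 1 world.
For ◇◇¬q:
1: successors {2, 6}; ◇¬q there: 2:F, 6:T. ✓
2: no successors, so ◇◇¬q fails. ✗
3: successors {4}; ◇¬q there: 4:T. ✓
4: successors {5}; ◇¬q there: 5:T. ✓
5: successors {1, 6}; ◇¬q there: 1:T, 6:T. ✓
6: successors {6}; ◇¬q there: 6:T. ✓
— 5 worlds.

1 and 5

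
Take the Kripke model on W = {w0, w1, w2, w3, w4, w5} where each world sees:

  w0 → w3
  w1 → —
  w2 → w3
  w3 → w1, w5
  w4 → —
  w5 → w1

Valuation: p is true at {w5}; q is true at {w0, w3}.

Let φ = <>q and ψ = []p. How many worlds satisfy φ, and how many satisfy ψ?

2 and 2

For <>q:
w0: successors {w3}; q there: w3:T. ✓
w1: no successors, so <>q fails. ✗
w2: successors {w3}; q there: w3:T. ✓
w3: successors {w1, w5}; q there: w1:F, w5:F. ✗
w4: no successors, so <>q fails. ✗
w5: successors {w1}; q there: w1:F. ✗
— 2 worlds.
For []p:
w0: successors {w3}; p there: w3:F. ✗
w1: no successors, so []p holds vacuously. ✓
w2: successors {w3}; p there: w3:F. ✗
w3: successors {w1, w5}; p there: w1:F, w5:T. ✗
w4: no successors, so []p holds vacuously. ✓
w5: successors {w1}; p there: w1:F. ✗
— 2 worlds.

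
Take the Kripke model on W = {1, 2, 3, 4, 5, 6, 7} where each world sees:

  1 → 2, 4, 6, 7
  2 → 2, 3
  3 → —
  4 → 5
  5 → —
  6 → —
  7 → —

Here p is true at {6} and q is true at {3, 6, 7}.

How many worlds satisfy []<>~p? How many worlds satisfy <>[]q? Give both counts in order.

For []<>~p:
1: successors {2, 4, 6, 7}; <>~p there: 2:T, 4:T, 6:F, 7:F. ✗
2: successors {2, 3}; <>~p there: 2:T, 3:F. ✗
3: no successors, so []<>~p holds vacuously. ✓
4: successors {5}; <>~p there: 5:F. ✗
5: no successors, so []<>~p holds vacuously. ✓
6: no successors, so []<>~p holds vacuously. ✓
7: no successors, so []<>~p holds vacuously. ✓
— 4 worlds.
For <>[]q:
1: successors {2, 4, 6, 7}; []q there: 2:F, 4:F, 6:T, 7:T. ✓
2: successors {2, 3}; []q there: 2:F, 3:T. ✓
3: no successors, so <>[]q fails. ✗
4: successors {5}; []q there: 5:T. ✓
5: no successors, so <>[]q fails. ✗
6: no successors, so <>[]q fails. ✗
7: no successors, so <>[]q fails. ✗
— 3 worlds.

4 and 3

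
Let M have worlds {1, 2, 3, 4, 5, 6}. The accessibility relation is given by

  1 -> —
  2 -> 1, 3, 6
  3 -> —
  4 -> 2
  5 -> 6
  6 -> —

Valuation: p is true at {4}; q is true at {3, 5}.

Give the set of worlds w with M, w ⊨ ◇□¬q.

{2, 5}

1: no successors, so ◇□¬q fails. ✗
2: successors {1, 3, 6}; □¬q there: 1:T, 3:T, 6:T. ✓
3: no successors, so ◇□¬q fails. ✗
4: successors {2}; □¬q there: 2:F. ✗
5: successors {6}; □¬q there: 6:T. ✓
6: no successors, so ◇□¬q fails. ✗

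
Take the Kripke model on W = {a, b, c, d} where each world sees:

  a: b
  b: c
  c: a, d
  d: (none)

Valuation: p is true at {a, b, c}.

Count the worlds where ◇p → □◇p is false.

1

a: ◇p is T, □◇p is T. ✓
b: ◇p is T, □◇p is T. ✓
c: ◇p is T, □◇p is F. ✗
d: ◇p is F, □◇p is T. ✓
Satisfying worlds: {a, b, d}.
So ◇p → □◇p fails at the other 1 world.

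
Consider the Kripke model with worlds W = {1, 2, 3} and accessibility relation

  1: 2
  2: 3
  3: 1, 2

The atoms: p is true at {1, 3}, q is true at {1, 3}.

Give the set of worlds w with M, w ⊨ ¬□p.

1: □p is F. ✓
2: □p is T. ✗
3: □p is F. ✓

{1, 3}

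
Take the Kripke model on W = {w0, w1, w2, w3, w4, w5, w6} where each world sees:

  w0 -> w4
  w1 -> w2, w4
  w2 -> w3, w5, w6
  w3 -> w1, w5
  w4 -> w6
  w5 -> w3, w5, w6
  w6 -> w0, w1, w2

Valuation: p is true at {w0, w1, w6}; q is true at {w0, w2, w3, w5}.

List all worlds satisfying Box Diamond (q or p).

w0: successors {w4}; Diamond (q or p) there: w4:T. ✓
w1: successors {w2, w4}; Diamond (q or p) there: w2:T, w4:T. ✓
w2: successors {w3, w5, w6}; Diamond (q or p) there: w3:T, w5:T, w6:T. ✓
w3: successors {w1, w5}; Diamond (q or p) there: w1:T, w5:T. ✓
w4: successors {w6}; Diamond (q or p) there: w6:T. ✓
w5: successors {w3, w5, w6}; Diamond (q or p) there: w3:T, w5:T, w6:T. ✓
w6: successors {w0, w1, w2}; Diamond (q or p) there: w0:F, w1:T, w2:T. ✗

{w0, w1, w2, w3, w4, w5}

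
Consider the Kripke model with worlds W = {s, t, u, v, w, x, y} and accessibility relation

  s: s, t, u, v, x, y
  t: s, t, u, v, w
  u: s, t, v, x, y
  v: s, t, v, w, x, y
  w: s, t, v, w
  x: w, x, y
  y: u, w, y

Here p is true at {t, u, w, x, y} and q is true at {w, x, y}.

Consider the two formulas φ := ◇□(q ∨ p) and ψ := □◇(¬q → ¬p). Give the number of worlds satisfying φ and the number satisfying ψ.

For ◇□(q ∨ p):
s: successors {s, t, u, v, x, y}; □(q ∨ p) there: s:F, t:F, u:F, v:F, x:T, y:T. ✓
t: successors {s, t, u, v, w}; □(q ∨ p) there: s:F, t:F, u:F, v:F, w:F. ✗
u: successors {s, t, v, x, y}; □(q ∨ p) there: s:F, t:F, v:F, x:T, y:T. ✓
v: successors {s, t, v, w, x, y}; □(q ∨ p) there: s:F, t:F, v:F, w:F, x:T, y:T. ✓
w: successors {s, t, v, w}; □(q ∨ p) there: s:F, t:F, v:F, w:F. ✗
x: successors {w, x, y}; □(q ∨ p) there: w:F, x:T, y:T. ✓
y: successors {u, w, y}; □(q ∨ p) there: u:F, w:F, y:T. ✓
— 5 worlds.
For □◇(¬q → ¬p):
s: successors {s, t, u, v, x, y}; ◇(¬q → ¬p) there: s:T, t:T, u:T, v:T, x:T, y:T. ✓
t: successors {s, t, u, v, w}; ◇(¬q → ¬p) there: s:T, t:T, u:T, v:T, w:T. ✓
u: successors {s, t, v, x, y}; ◇(¬q → ¬p) there: s:T, t:T, v:T, x:T, y:T. ✓
v: successors {s, t, v, w, x, y}; ◇(¬q → ¬p) there: s:T, t:T, v:T, w:T, x:T, y:T. ✓
w: successors {s, t, v, w}; ◇(¬q → ¬p) there: s:T, t:T, v:T, w:T. ✓
x: successors {w, x, y}; ◇(¬q → ¬p) there: w:T, x:T, y:T. ✓
y: successors {u, w, y}; ◇(¬q → ¬p) there: u:T, w:T, y:T. ✓
— 7 worlds.

5 and 7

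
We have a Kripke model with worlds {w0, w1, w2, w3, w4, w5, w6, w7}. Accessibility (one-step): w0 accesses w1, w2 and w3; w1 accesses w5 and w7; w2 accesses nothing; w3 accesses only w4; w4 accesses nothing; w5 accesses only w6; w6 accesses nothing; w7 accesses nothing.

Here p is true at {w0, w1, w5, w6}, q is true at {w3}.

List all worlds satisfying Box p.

w0: successors {w1, w2, w3}; p there: w1:T, w2:F, w3:F. ✗
w1: successors {w5, w7}; p there: w5:T, w7:F. ✗
w2: no successors, so Box p holds vacuously. ✓
w3: successors {w4}; p there: w4:F. ✗
w4: no successors, so Box p holds vacuously. ✓
w5: successors {w6}; p there: w6:T. ✓
w6: no successors, so Box p holds vacuously. ✓
w7: no successors, so Box p holds vacuously. ✓

{w2, w4, w5, w6, w7}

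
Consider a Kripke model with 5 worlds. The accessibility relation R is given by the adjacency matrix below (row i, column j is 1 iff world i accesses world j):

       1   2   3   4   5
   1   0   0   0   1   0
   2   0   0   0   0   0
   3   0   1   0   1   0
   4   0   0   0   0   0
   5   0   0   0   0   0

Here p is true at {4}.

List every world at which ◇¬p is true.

1: successors {4}; ¬p there: 4:F. ✗
2: no successors, so ◇¬p fails. ✗
3: successors {2, 4}; ¬p there: 2:T, 4:F. ✓
4: no successors, so ◇¬p fails. ✗
5: no successors, so ◇¬p fails. ✗

{3}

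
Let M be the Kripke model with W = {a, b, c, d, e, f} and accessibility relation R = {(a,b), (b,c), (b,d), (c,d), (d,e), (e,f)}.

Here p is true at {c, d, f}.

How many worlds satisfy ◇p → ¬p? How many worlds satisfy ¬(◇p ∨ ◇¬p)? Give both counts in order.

5 and 1

For ◇p → ¬p:
a: ◇p is F, ¬p is T. ✓
b: ◇p is T, ¬p is T. ✓
c: ◇p is T, ¬p is F. ✗
d: ◇p is F, ¬p is F. ✓
e: ◇p is T, ¬p is T. ✓
f: ◇p is F, ¬p is F. ✓
— 5 worlds.
For ¬(◇p ∨ ◇¬p):
a: ◇p ∨ ◇¬p is T. ✗
b: ◇p ∨ ◇¬p is T. ✗
c: ◇p ∨ ◇¬p is T. ✗
d: ◇p ∨ ◇¬p is T. ✗
e: ◇p ∨ ◇¬p is T. ✗
f: ◇p ∨ ◇¬p is F. ✓
— 1 world.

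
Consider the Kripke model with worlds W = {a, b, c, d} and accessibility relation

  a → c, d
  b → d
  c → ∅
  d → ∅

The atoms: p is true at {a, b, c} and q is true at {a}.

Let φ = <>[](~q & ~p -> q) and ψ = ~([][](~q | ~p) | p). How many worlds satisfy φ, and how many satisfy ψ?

2 and 0

For <>[](~q & ~p -> q):
a: successors {c, d}; [](~q & ~p -> q) there: c:T, d:T. ✓
b: successors {d}; [](~q & ~p -> q) there: d:T. ✓
c: no successors, so <>[](~q & ~p -> q) fails. ✗
d: no successors, so <>[](~q & ~p -> q) fails. ✗
— 2 worlds.
For ~([][](~q | ~p) | p):
a: [][](~q | ~p) | p is T. ✗
b: [][](~q | ~p) | p is T. ✗
c: [][](~q | ~p) | p is T. ✗
d: [][](~q | ~p) | p is T. ✗
— 0 worlds.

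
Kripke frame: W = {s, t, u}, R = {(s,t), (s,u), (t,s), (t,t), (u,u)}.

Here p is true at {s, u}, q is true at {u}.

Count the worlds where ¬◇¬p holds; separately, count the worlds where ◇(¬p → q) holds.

1 and 3

For ¬◇¬p:
s: ◇¬p is T. ✗
t: ◇¬p is T. ✗
u: ◇¬p is F. ✓
— 1 world.
For ◇(¬p → q):
s: successors {t, u}; ¬p → q there: t:F, u:T. ✓
t: successors {s, t}; ¬p → q there: s:T, t:F. ✓
u: successors {u}; ¬p → q there: u:T. ✓
— 3 worlds.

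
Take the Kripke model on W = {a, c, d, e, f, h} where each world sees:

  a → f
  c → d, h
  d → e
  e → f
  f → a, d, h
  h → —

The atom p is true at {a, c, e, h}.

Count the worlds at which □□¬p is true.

2

a: successors {f}; □¬p there: f:F. ✗
c: successors {d, h}; □¬p there: d:F, h:T. ✗
d: successors {e}; □¬p there: e:T. ✓
e: successors {f}; □¬p there: f:F. ✗
f: successors {a, d, h}; □¬p there: a:T, d:F, h:T. ✗
h: no successors, so □□¬p holds vacuously. ✓
Satisfying worlds: {d, h}.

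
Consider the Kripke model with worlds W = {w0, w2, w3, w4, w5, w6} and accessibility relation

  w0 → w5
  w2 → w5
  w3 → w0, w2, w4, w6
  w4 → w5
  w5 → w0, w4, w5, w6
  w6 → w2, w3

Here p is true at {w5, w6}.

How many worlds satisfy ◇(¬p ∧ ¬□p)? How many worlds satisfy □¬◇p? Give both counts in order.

For ◇(¬p ∧ ¬□p):
w0: successors {w5}; ¬p ∧ ¬□p there: w5:F. ✗
w2: successors {w5}; ¬p ∧ ¬□p there: w5:F. ✗
w3: successors {w0, w2, w4, w6}; ¬p ∧ ¬□p there: w0:F, w2:F, w4:F, w6:F. ✗
w4: successors {w5}; ¬p ∧ ¬□p there: w5:F. ✗
w5: successors {w0, w4, w5, w6}; ¬p ∧ ¬□p there: w0:F, w4:F, w5:F, w6:F. ✗
w6: successors {w2, w3}; ¬p ∧ ¬□p there: w2:F, w3:T. ✓
— 1 world.
For □¬◇p:
w0: successors {w5}; ¬◇p there: w5:F. ✗
w2: successors {w5}; ¬◇p there: w5:F. ✗
w3: successors {w0, w2, w4, w6}; ¬◇p there: w0:F, w2:F, w4:F, w6:T. ✗
w4: successors {w5}; ¬◇p there: w5:F. ✗
w5: successors {w0, w4, w5, w6}; ¬◇p there: w0:F, w4:F, w5:F, w6:T. ✗
w6: successors {w2, w3}; ¬◇p there: w2:F, w3:F. ✗
— 0 worlds.

1 and 0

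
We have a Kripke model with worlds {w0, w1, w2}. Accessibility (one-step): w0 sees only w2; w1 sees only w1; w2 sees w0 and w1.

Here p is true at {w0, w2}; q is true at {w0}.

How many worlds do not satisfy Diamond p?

w0: successors {w2}; p there: w2:T. ✓
w1: successors {w1}; p there: w1:F. ✗
w2: successors {w0, w1}; p there: w0:T, w1:F. ✓
Satisfying worlds: {w0, w2}.
So Diamond p fails at the other 1 world.

1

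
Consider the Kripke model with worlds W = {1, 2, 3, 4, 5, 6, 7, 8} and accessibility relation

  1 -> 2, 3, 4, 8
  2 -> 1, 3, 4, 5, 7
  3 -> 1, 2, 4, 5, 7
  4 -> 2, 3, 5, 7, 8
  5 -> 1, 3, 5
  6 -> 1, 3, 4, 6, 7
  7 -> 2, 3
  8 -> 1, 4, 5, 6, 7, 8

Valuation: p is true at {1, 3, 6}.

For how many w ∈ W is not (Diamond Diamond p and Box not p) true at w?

8

1: Diamond Diamond p and Box not p is F. ✓
2: Diamond Diamond p and Box not p is F. ✓
3: Diamond Diamond p and Box not p is F. ✓
4: Diamond Diamond p and Box not p is F. ✓
5: Diamond Diamond p and Box not p is F. ✓
6: Diamond Diamond p and Box not p is F. ✓
7: Diamond Diamond p and Box not p is F. ✓
8: Diamond Diamond p and Box not p is F. ✓
Satisfying worlds: {1, 2, 3, 4, 5, 6, 7, 8}.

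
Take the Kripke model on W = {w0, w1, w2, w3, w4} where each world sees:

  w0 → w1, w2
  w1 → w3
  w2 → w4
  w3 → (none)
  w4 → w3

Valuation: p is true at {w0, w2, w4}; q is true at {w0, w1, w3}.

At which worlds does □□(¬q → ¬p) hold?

w0: successors {w1, w2}; □(¬q → ¬p) there: w1:T, w2:F. ✗
w1: successors {w3}; □(¬q → ¬p) there: w3:T. ✓
w2: successors {w4}; □(¬q → ¬p) there: w4:T. ✓
w3: no successors, so □□(¬q → ¬p) holds vacuously. ✓
w4: successors {w3}; □(¬q → ¬p) there: w3:T. ✓

{w1, w2, w3, w4}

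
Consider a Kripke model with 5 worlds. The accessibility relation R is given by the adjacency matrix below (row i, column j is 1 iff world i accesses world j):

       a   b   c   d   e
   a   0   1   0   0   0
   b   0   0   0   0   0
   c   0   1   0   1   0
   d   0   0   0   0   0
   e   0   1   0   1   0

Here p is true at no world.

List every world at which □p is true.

a: successors {b}; p there: b:F. ✗
b: no successors, so □p holds vacuously. ✓
c: successors {b, d}; p there: b:F, d:F. ✗
d: no successors, so □p holds vacuously. ✓
e: successors {b, d}; p there: b:F, d:F. ✗

{b, d}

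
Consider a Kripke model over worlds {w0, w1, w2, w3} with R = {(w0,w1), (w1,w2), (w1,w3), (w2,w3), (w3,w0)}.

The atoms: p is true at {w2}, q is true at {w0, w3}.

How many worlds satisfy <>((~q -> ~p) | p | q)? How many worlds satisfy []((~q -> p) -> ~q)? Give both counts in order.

4 and 1

For <>((~q -> ~p) | p | q):
w0: successors {w1}; (~q -> ~p) | p | q there: w1:T. ✓
w1: successors {w2, w3}; (~q -> ~p) | p | q there: w2:T, w3:T. ✓
w2: successors {w3}; (~q -> ~p) | p | q there: w3:T. ✓
w3: successors {w0}; (~q -> ~p) | p | q there: w0:T. ✓
— 4 worlds.
For []((~q -> p) -> ~q):
w0: successors {w1}; (~q -> p) -> ~q there: w1:T. ✓
w1: successors {w2, w3}; (~q -> p) -> ~q there: w2:T, w3:F. ✗
w2: successors {w3}; (~q -> p) -> ~q there: w3:F. ✗
w3: successors {w0}; (~q -> p) -> ~q there: w0:F. ✗
— 1 world.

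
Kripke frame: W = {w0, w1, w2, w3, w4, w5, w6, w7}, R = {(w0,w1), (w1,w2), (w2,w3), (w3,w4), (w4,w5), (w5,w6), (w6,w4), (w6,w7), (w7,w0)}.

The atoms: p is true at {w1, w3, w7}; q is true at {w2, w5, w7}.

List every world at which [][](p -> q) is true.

{w0, w2, w3, w4, w5, w6}

w0: successors {w1}; [](p -> q) there: w1:T. ✓
w1: successors {w2}; [](p -> q) there: w2:F. ✗
w2: successors {w3}; [](p -> q) there: w3:T. ✓
w3: successors {w4}; [](p -> q) there: w4:T. ✓
w4: successors {w5}; [](p -> q) there: w5:T. ✓
w5: successors {w6}; [](p -> q) there: w6:T. ✓
w6: successors {w4, w7}; [](p -> q) there: w4:T, w7:T. ✓
w7: successors {w0}; [](p -> q) there: w0:F. ✗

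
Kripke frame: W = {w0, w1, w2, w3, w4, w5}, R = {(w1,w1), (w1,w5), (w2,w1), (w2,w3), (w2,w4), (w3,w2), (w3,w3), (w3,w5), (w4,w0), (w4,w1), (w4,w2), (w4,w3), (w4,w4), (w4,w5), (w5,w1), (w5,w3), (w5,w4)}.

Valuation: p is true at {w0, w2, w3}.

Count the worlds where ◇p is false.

w0: no successors, so ◇p fails. ✗
w1: successors {w1, w5}; p there: w1:F, w5:F. ✗
w2: successors {w1, w3, w4}; p there: w1:F, w3:T, w4:F. ✓
w3: successors {w2, w3, w5}; p there: w2:T, w3:T, w5:F. ✓
w4: successors {w0, w1, w2, w3, w4, w5}; p there: w0:T, w1:F, w2:T, w3:T, w4:F, w5:F. ✓
w5: successors {w1, w3, w4}; p there: w1:F, w3:T, w4:F. ✓
Satisfying worlds: {w2, w3, w4, w5}.
So ◇p fails at the other 2 worlds.

2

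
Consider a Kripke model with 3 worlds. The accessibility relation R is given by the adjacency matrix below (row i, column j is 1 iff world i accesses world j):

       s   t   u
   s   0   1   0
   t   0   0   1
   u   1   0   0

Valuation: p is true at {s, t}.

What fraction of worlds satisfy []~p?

1/3

s: successors {t}; ~p there: t:F. ✗
t: successors {u}; ~p there: u:T. ✓
u: successors {s}; ~p there: s:F. ✗
That's 1 of 3 worlds, so 1/3.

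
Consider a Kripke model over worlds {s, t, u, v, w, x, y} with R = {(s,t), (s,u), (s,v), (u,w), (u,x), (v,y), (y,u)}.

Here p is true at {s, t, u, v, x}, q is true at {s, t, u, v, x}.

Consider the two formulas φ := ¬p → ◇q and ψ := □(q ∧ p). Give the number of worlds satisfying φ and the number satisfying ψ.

6 and 5

For ¬p → ◇q:
s: ¬p is F, ◇q is T. ✓
t: ¬p is F, ◇q is F. ✓
u: ¬p is F, ◇q is T. ✓
v: ¬p is F, ◇q is F. ✓
w: ¬p is T, ◇q is F. ✗
x: ¬p is F, ◇q is F. ✓
y: ¬p is T, ◇q is T. ✓
— 6 worlds.
For □(q ∧ p):
s: successors {t, u, v}; q ∧ p there: t:T, u:T, v:T. ✓
t: no successors, so □(q ∧ p) holds vacuously. ✓
u: successors {w, x}; q ∧ p there: w:F, x:T. ✗
v: successors {y}; q ∧ p there: y:F. ✗
w: no successors, so □(q ∧ p) holds vacuously. ✓
x: no successors, so □(q ∧ p) holds vacuously. ✓
y: successors {u}; q ∧ p there: u:T. ✓
— 5 worlds.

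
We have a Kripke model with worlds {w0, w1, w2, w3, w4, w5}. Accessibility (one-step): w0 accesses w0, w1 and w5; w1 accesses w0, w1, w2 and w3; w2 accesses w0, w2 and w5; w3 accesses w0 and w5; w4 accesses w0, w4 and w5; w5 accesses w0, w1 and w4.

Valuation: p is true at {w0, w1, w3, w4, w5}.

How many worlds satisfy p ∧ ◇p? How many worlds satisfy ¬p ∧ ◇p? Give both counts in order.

For p ∧ ◇p:
w0: p is T, ◇p is T. ✓
w1: p is T, ◇p is T. ✓
w2: p is F, ◇p is T. ✗
w3: p is T, ◇p is T. ✓
w4: p is T, ◇p is T. ✓
w5: p is T, ◇p is T. ✓
— 5 worlds.
For ¬p ∧ ◇p:
w0: ¬p is F, ◇p is T. ✗
w1: ¬p is F, ◇p is T. ✗
w2: ¬p is T, ◇p is T. ✓
w3: ¬p is F, ◇p is T. ✗
w4: ¬p is F, ◇p is T. ✗
w5: ¬p is F, ◇p is T. ✗
— 1 world.

5 and 1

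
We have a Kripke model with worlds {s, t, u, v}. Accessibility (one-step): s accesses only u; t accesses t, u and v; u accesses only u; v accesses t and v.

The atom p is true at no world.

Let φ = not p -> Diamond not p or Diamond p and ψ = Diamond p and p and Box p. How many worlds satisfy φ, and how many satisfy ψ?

For not p -> Diamond not p or Diamond p:
s: not p is T, Diamond not p or Diamond p is T. ✓
t: not p is T, Diamond not p or Diamond p is T. ✓
u: not p is T, Diamond not p or Diamond p is T. ✓
v: not p is T, Diamond not p or Diamond p is T. ✓
— 4 worlds.
For Diamond p and p and Box p:
s: Diamond p is F, p and Box p is F. ✗
t: Diamond p is F, p and Box p is F. ✗
u: Diamond p is F, p and Box p is F. ✗
v: Diamond p is F, p and Box p is F. ✗
— 0 worlds.

4 and 0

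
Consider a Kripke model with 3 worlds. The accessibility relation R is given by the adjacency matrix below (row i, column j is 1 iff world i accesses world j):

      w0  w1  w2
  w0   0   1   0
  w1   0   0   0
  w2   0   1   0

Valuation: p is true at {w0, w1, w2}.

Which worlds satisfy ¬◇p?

w0: ◇p is T. ✗
w1: ◇p is F. ✓
w2: ◇p is T. ✗

{w1}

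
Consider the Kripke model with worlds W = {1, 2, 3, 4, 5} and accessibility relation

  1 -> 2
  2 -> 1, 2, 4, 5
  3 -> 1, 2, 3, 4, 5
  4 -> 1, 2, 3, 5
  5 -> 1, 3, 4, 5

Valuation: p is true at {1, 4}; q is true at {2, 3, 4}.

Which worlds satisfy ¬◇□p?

{1, 2, 3, 4, 5}

1: ◇□p is F. ✓
2: ◇□p is F. ✓
3: ◇□p is F. ✓
4: ◇□p is F. ✓
5: ◇□p is F. ✓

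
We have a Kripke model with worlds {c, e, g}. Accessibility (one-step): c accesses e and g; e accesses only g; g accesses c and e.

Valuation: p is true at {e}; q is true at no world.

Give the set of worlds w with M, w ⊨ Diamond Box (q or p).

c: successors {e, g}; Box (q or p) there: e:F, g:F. ✗
e: successors {g}; Box (q or p) there: g:F. ✗
g: successors {c, e}; Box (q or p) there: c:F, e:F. ✗

∅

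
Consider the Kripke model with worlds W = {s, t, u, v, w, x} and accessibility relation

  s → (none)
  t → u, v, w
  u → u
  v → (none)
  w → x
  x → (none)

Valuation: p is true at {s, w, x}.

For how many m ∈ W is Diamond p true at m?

2

s: no successors, so Diamond p fails. ✗
t: successors {u, v, w}; p there: u:F, v:F, w:T. ✓
u: successors {u}; p there: u:F. ✗
v: no successors, so Diamond p fails. ✗
w: successors {x}; p there: x:T. ✓
x: no successors, so Diamond p fails. ✗
Satisfying worlds: {t, w}.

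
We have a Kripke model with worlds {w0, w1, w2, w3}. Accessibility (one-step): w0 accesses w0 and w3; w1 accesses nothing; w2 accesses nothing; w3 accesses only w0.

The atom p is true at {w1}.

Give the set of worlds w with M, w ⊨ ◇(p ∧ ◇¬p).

∅

w0: successors {w0, w3}; p ∧ ◇¬p there: w0:F, w3:F. ✗
w1: no successors, so ◇(p ∧ ◇¬p) fails. ✗
w2: no successors, so ◇(p ∧ ◇¬p) fails. ✗
w3: successors {w0}; p ∧ ◇¬p there: w0:F. ✗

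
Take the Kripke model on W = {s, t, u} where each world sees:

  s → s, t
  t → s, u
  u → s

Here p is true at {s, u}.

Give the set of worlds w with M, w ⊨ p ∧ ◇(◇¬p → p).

s: p is T, ◇(◇¬p → p) is T. ✓
t: p is F, ◇(◇¬p → p) is T. ✗
u: p is T, ◇(◇¬p → p) is T. ✓

{s, u}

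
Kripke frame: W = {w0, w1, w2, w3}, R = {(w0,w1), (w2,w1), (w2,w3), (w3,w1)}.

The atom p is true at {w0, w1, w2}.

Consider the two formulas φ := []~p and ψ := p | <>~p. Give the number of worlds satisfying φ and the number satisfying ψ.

For []~p:
w0: successors {w1}; ~p there: w1:F. ✗
w1: no successors, so []~p holds vacuously. ✓
w2: successors {w1, w3}; ~p there: w1:F, w3:T. ✗
w3: successors {w1}; ~p there: w1:F. ✗
— 1 world.
For p | <>~p:
w0: p is T, <>~p is F. ✓
w1: p is T, <>~p is F. ✓
w2: p is T, <>~p is T. ✓
w3: p is F, <>~p is F. ✗
— 3 worlds.

1 and 3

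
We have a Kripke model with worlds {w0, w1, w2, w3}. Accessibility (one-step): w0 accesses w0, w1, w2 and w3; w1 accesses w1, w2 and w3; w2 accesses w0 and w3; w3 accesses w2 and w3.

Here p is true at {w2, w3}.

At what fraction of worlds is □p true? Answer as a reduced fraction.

w0: successors {w0, w1, w2, w3}; p there: w0:F, w1:F, w2:T, w3:T. ✗
w1: successors {w1, w2, w3}; p there: w1:F, w2:T, w3:T. ✗
w2: successors {w0, w3}; p there: w0:F, w3:T. ✗
w3: successors {w2, w3}; p there: w2:T, w3:T. ✓
That's 1 of 4 worlds, so 1/4.

1/4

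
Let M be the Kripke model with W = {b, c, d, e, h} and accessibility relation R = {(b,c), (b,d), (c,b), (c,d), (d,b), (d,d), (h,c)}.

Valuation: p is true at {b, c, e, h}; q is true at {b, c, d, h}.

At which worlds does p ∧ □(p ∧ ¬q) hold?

{e}

b: p is T, □(p ∧ ¬q) is F. ✗
c: p is T, □(p ∧ ¬q) is F. ✗
d: p is F, □(p ∧ ¬q) is F. ✗
e: p is T, □(p ∧ ¬q) is T. ✓
h: p is T, □(p ∧ ¬q) is F. ✗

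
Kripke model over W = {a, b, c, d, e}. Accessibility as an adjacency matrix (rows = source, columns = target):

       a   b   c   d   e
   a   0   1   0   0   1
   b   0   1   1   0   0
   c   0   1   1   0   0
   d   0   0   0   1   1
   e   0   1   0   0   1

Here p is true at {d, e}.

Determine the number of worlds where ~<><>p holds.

2

a: <><>p is T. ✗
b: <><>p is F. ✓
c: <><>p is F. ✓
d: <><>p is T. ✗
e: <><>p is T. ✗
Satisfying worlds: {b, c}.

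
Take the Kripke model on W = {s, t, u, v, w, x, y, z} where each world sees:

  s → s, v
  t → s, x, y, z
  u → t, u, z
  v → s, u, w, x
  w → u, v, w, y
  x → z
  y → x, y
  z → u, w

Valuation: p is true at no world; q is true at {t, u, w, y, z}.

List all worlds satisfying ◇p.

s: successors {s, v}; p there: s:F, v:F. ✗
t: successors {s, x, y, z}; p there: s:F, x:F, y:F, z:F. ✗
u: successors {t, u, z}; p there: t:F, u:F, z:F. ✗
v: successors {s, u, w, x}; p there: s:F, u:F, w:F, x:F. ✗
w: successors {u, v, w, y}; p there: u:F, v:F, w:F, y:F. ✗
x: successors {z}; p there: z:F. ✗
y: successors {x, y}; p there: x:F, y:F. ✗
z: successors {u, w}; p there: u:F, w:F. ✗

∅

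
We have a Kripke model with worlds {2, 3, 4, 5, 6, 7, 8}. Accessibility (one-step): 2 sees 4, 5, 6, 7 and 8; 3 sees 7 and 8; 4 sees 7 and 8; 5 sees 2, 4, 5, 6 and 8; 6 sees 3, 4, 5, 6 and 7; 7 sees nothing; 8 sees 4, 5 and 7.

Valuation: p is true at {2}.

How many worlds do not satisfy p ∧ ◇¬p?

6

2: p is T, ◇¬p is T. ✓
3: p is F, ◇¬p is T. ✗
4: p is F, ◇¬p is T. ✗
5: p is F, ◇¬p is T. ✗
6: p is F, ◇¬p is T. ✗
7: p is F, ◇¬p is F. ✗
8: p is F, ◇¬p is T. ✗
Satisfying worlds: {2}.
So p ∧ ◇¬p fails at the other 6 worlds.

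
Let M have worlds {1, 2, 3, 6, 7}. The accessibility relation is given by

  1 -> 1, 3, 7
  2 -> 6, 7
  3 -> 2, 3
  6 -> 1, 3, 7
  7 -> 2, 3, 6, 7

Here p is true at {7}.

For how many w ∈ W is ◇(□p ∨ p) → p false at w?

1: ◇(□p ∨ p) is T, p is F. ✗
2: ◇(□p ∨ p) is T, p is F. ✗
3: ◇(□p ∨ p) is F, p is F. ✓
6: ◇(□p ∨ p) is T, p is F. ✗
7: ◇(□p ∨ p) is T, p is T. ✓
Satisfying worlds: {3, 7}.
So ◇(□p ∨ p) → p fails at the other 3 worlds.

3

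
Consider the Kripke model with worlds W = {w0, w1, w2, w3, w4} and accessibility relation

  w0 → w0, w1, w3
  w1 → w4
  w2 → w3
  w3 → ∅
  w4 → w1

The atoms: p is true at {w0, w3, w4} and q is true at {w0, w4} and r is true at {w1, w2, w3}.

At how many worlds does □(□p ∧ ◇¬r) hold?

w0: successors {w0, w1, w3}; □p ∧ ◇¬r there: w0:F, w1:T, w3:F. ✗
w1: successors {w4}; □p ∧ ◇¬r there: w4:F. ✗
w2: successors {w3}; □p ∧ ◇¬r there: w3:F. ✗
w3: no successors, so □(□p ∧ ◇¬r) holds vacuously. ✓
w4: successors {w1}; □p ∧ ◇¬r there: w1:T. ✓
Satisfying worlds: {w3, w4}.

2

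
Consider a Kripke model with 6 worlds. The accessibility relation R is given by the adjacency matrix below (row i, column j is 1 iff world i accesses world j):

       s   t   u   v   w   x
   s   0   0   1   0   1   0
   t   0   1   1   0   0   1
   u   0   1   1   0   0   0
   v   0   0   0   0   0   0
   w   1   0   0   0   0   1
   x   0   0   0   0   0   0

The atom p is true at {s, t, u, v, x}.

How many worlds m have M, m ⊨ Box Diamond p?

4

s: successors {u, w}; Diamond p there: u:T, w:T. ✓
t: successors {t, u, x}; Diamond p there: t:T, u:T, x:F. ✗
u: successors {t, u}; Diamond p there: t:T, u:T. ✓
v: no successors, so Box Diamond p holds vacuously. ✓
w: successors {s, x}; Diamond p there: s:T, x:F. ✗
x: no successors, so Box Diamond p holds vacuously. ✓
Satisfying worlds: {s, u, v, x}.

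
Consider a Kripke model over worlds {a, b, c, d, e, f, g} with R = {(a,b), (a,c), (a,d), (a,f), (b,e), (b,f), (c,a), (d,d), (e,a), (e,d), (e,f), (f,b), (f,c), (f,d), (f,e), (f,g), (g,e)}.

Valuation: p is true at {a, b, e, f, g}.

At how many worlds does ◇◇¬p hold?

7

a: successors {b, c, d, f}; ◇¬p there: b:F, c:F, d:T, f:T. ✓
b: successors {e, f}; ◇¬p there: e:T, f:T. ✓
c: successors {a}; ◇¬p there: a:T. ✓
d: successors {d}; ◇¬p there: d:T. ✓
e: successors {a, d, f}; ◇¬p there: a:T, d:T, f:T. ✓
f: successors {b, c, d, e, g}; ◇¬p there: b:F, c:F, d:T, e:T, g:F. ✓
g: successors {e}; ◇¬p there: e:T. ✓
Satisfying worlds: {a, b, c, d, e, f, g}.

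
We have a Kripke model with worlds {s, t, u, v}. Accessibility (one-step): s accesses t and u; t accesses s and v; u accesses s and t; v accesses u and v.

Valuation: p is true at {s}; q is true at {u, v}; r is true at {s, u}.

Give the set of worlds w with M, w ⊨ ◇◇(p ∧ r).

{s, u, v}

s: successors {t, u}; ◇(p ∧ r) there: t:T, u:T. ✓
t: successors {s, v}; ◇(p ∧ r) there: s:F, v:F. ✗
u: successors {s, t}; ◇(p ∧ r) there: s:F, t:T. ✓
v: successors {u, v}; ◇(p ∧ r) there: u:T, v:F. ✓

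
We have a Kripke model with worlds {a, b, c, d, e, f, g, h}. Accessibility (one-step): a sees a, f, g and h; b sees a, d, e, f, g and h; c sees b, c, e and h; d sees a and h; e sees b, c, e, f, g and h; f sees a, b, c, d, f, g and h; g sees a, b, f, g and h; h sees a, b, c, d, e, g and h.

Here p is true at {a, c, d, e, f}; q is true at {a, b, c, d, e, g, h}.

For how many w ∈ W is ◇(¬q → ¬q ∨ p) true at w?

8

a: successors {a, f, g, h}; ¬q → ¬q ∨ p there: a:T, f:T, g:T, h:T. ✓
b: successors {a, d, e, f, g, h}; ¬q → ¬q ∨ p there: a:T, d:T, e:T, f:T, g:T, h:T. ✓
c: successors {b, c, e, h}; ¬q → ¬q ∨ p there: b:T, c:T, e:T, h:T. ✓
d: successors {a, h}; ¬q → ¬q ∨ p there: a:T, h:T. ✓
e: successors {b, c, e, f, g, h}; ¬q → ¬q ∨ p there: b:T, c:T, e:T, f:T, g:T, h:T. ✓
f: successors {a, b, c, d, f, g, h}; ¬q → ¬q ∨ p there: a:T, b:T, c:T, d:T, f:T, g:T, h:T. ✓
g: successors {a, b, f, g, h}; ¬q → ¬q ∨ p there: a:T, b:T, f:T, g:T, h:T. ✓
h: successors {a, b, c, d, e, g, h}; ¬q → ¬q ∨ p there: a:T, b:T, c:T, d:T, e:T, g:T, h:T. ✓
Satisfying worlds: {a, b, c, d, e, f, g, h}.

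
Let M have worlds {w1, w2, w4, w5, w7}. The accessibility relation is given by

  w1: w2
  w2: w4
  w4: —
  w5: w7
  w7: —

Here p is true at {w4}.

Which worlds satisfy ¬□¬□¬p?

w1: □¬□¬p is T. ✗
w2: □¬□¬p is F. ✓
w4: □¬□¬p is T. ✗
w5: □¬□¬p is F. ✓
w7: □¬□¬p is T. ✗

{w2, w5}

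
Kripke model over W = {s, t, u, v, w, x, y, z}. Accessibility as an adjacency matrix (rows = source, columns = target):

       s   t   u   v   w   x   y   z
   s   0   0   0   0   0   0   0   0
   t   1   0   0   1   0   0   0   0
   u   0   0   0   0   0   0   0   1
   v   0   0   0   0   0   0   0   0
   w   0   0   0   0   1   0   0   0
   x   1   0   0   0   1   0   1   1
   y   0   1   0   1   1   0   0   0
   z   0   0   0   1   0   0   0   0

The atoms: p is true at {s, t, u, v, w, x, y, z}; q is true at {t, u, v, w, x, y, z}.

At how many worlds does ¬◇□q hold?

2

s: ◇□q is F. ✓
t: ◇□q is T. ✗
u: ◇□q is T. ✗
v: ◇□q is F. ✓
w: ◇□q is T. ✗
x: ◇□q is T. ✗
y: ◇□q is T. ✗
z: ◇□q is T. ✗
Satisfying worlds: {s, v}.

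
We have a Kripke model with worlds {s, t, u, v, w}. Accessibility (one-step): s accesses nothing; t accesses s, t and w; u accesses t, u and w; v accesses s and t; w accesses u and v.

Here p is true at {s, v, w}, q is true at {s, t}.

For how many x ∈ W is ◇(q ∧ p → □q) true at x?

s: no successors, so ◇(q ∧ p → □q) fails. ✗
t: successors {s, t, w}; q ∧ p → □q there: s:T, t:T, w:T. ✓
u: successors {t, u, w}; q ∧ p → □q there: t:T, u:T, w:T. ✓
v: successors {s, t}; q ∧ p → □q there: s:T, t:T. ✓
w: successors {u, v}; q ∧ p → □q there: u:T, v:T. ✓
Satisfying worlds: {t, u, v, w}.

4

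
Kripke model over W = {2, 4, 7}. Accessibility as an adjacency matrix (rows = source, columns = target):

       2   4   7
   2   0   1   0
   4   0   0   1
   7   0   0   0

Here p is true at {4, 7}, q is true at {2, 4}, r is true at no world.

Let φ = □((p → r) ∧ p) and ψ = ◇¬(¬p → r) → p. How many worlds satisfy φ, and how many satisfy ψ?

For □((p → r) ∧ p):
2: successors {4}; (p → r) ∧ p there: 4:F. ✗
4: successors {7}; (p → r) ∧ p there: 7:F. ✗
7: no successors, so □((p → r) ∧ p) holds vacuously. ✓
— 1 world.
For ◇¬(¬p → r) → p:
2: ◇¬(¬p → r) is F, p is F. ✓
4: ◇¬(¬p → r) is F, p is T. ✓
7: ◇¬(¬p → r) is F, p is T. ✓
— 3 worlds.

1 and 3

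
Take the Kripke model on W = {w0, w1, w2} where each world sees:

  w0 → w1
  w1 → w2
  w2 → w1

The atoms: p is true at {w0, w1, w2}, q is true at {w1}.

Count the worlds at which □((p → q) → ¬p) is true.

1

w0: successors {w1}; (p → q) → ¬p there: w1:F. ✗
w1: successors {w2}; (p → q) → ¬p there: w2:T. ✓
w2: successors {w1}; (p → q) → ¬p there: w1:F. ✗
Satisfying worlds: {w1}.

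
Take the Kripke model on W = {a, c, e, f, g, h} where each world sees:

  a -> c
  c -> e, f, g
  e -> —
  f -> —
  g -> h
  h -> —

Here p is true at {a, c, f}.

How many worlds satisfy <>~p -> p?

a: <>~p is F, p is T. ✓
c: <>~p is T, p is T. ✓
e: <>~p is F, p is F. ✓
f: <>~p is F, p is T. ✓
g: <>~p is T, p is F. ✗
h: <>~p is F, p is F. ✓
Satisfying worlds: {a, c, e, f, h}.

5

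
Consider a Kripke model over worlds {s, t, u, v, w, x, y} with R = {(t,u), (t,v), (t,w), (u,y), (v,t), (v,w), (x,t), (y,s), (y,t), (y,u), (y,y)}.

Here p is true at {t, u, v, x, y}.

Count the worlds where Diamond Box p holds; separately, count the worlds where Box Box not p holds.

3 and 2

For Diamond Box p:
s: no successors, so Diamond Box p fails. ✗
t: successors {u, v, w}; Box p there: u:T, v:F, w:T. ✓
u: successors {y}; Box p there: y:F. ✗
v: successors {t, w}; Box p there: t:F, w:T. ✓
w: no successors, so Diamond Box p fails. ✗
x: successors {t}; Box p there: t:F. ✗
y: successors {s, t, u, y}; Box p there: s:T, t:F, u:T, y:F. ✓
— 3 worlds.
For Box Box not p:
s: no successors, so Box Box not p holds vacuously. ✓
t: successors {u, v, w}; Box not p there: u:F, v:F, w:T. ✗
u: successors {y}; Box not p there: y:F. ✗
v: successors {t, w}; Box not p there: t:F, w:T. ✗
w: no successors, so Box Box not p holds vacuously. ✓
x: successors {t}; Box not p there: t:F. ✗
y: successors {s, t, u, y}; Box not p there: s:T, t:F, u:F, y:F. ✗
— 2 worlds.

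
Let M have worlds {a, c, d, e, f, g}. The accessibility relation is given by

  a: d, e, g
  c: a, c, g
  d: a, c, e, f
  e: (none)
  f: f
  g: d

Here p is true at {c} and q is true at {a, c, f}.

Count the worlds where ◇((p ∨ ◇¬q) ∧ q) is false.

a: successors {d, e, g}; (p ∨ ◇¬q) ∧ q there: d:F, e:F, g:F. ✗
c: successors {a, c, g}; (p ∨ ◇¬q) ∧ q there: a:T, c:T, g:F. ✓
d: successors {a, c, e, f}; (p ∨ ◇¬q) ∧ q there: a:T, c:T, e:F, f:F. ✓
e: no successors, so ◇((p ∨ ◇¬q) ∧ q) fails. ✗
f: successors {f}; (p ∨ ◇¬q) ∧ q there: f:F. ✗
g: successors {d}; (p ∨ ◇¬q) ∧ q there: d:F. ✗
Satisfying worlds: {c, d}.
So ◇((p ∨ ◇¬q) ∧ q) fails at the other 4 worlds.

4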